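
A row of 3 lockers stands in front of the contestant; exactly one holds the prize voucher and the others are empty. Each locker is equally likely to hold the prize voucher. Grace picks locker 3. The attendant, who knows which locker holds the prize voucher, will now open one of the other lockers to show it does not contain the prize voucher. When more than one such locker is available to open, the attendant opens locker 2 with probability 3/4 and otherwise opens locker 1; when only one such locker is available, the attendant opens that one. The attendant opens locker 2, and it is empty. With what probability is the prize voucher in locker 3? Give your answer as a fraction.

3/7

Apply Bayes' rule, conditioning on where the prize voucher actually is.
If it is in locker 1 (prior 1/3): only locker 2 is available, probability 1; weight (1/3)·1 = 1/3.
If it is in locker 2 (prior 1/3): the attendant opened locker 2, so this case is ruled out; weight (1/3)·0 = 0.
If it is in locker 3 (prior 1/3): locker 2 is available, opened with probability 3/4; weight (1/3)·(3/4) = 1/4.
The weights sum to 7/12.
So P(the prize voucher in locker 3 | the attendant opened locker 2) = (1/4) / (7/12) = 3/7.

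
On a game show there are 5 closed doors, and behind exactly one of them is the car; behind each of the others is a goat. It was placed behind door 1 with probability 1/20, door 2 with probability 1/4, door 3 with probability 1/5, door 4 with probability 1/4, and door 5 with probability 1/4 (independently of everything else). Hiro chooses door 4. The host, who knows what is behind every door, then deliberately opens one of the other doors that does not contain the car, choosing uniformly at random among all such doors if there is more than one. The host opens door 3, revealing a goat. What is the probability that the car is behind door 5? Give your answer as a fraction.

20/59

Consider each possible location of the car in turn.
If it is behind door 1 (prior 1/20): the host has 3 equally likely choices, so probability 1/3; weight (1/20)·(1/3) = 1/60.
If it is behind either of doors 2 and 5 (prior 1/4 each): the host has 3 equally likely choices, so probability 1/3; weight (1/4)·(1/3) = 1/12 each.
If it is behind door 3 (prior 1/5): the host opened door 3, so this case is ruled out; weight (1/5)·0 = 0.
If it is behind door 4 (prior 1/4): the host has 4 equally likely choices, so probability 1/4; weight (1/4)·(1/4) = 1/16.
The weights sum to 59/240.
So P(the car behind door 5 | the host opened door 3) = (1/12) / (59/240) = 20/59.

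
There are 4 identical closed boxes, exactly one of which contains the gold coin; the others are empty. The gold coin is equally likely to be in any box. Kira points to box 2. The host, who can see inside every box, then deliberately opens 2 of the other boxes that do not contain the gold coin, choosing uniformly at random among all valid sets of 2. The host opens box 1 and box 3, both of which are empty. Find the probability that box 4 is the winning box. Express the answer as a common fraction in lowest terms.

3/4

Apply Bayes' rule, conditioning on where the gold coin actually is.
If it is in either of boxes 1 and 3 (prior 1/4 each): that box was opened and seen not to hold the prize — ruled out; weight (1/4)·0 = 0 each.
If it is in box 2 (prior 1/4): the host has 3 equally likely choices, so probability 1/3; weight (1/4)·(1/3) = 1/12.
If it is in box 4 (prior 1/4): the host has no choice, probability 1; weight (1/4)·1 = 1/4.
The weights sum to 1/3.
So P(the gold coin in box 4 | the host opened box 1 and box 3) = (1/4) / (1/3) = 3/4.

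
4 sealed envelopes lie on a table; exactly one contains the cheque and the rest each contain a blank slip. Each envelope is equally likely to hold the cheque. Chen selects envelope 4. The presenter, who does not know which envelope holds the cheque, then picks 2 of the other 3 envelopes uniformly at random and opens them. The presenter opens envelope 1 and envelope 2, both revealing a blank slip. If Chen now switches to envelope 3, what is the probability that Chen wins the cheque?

Because the presenter chose which envelopes to open without knowing where the cheque is, the choice is independent of the prize location. Learning that none of the 2 opened envelopes holds the cheque simply rules out those 2 locations and leaves the remaining 2 envelopes still equally likely by symmetry.
So P(the cheque in envelope 3) = 1/2.

1/2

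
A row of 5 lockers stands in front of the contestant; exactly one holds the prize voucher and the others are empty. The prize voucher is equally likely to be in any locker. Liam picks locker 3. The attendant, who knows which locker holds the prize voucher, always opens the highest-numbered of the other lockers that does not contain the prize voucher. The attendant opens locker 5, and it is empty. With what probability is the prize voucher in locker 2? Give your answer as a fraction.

1/4

Consider each possible location of the prize voucher in turn.
If it is in any of lockers 1, 2, 3, and 4 (prior 1/5 each): locker 5 is the highest-numbered option available, probability 1; weight (1/5)·1 = 1/5 each.
If it is in locker 5 (prior 1/5): the attendant opened locker 5, so this case is ruled out; weight (1/5)·0 = 0.
The weights sum to 4/5.
So P(the prize voucher in locker 2 | the attendant opened locker 5) = (1/5) / (4/5) = 1/4.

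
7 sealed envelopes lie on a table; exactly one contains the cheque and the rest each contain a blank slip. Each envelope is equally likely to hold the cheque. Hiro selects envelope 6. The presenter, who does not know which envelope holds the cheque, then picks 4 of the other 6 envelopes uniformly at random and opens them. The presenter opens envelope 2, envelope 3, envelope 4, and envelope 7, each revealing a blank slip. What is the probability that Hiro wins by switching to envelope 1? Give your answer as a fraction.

Condition on the true location of the cheque.
If it is in any of envelopes 1, 5, and 6 (prior 1/7 each): the presenter picks exactly this set with probability 1/15 regardless, and none is the prize; weight (1/7)·(1/15) = 1/105 each.
If it is in any of envelopes 2, 3, 4, and 7 (prior 1/7 each): that envelope was opened and seen not to hold the prize — ruled out; weight (1/7)·0 = 0 each.
The weights sum to 1/35.
So P(the cheque in envelope 1 | the presenter opened envelope 2, envelope 3, envelope 4, and envelope 7) = (1/105) / (1/35) = 1/3.

1/3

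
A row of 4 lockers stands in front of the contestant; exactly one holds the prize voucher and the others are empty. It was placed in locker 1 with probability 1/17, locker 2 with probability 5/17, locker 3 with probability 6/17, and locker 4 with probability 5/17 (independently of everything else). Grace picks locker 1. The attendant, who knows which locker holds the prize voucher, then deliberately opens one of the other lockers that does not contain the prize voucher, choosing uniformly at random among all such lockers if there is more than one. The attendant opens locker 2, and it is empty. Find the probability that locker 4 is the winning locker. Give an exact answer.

Apply Bayes' rule, conditioning on where the prize voucher actually is.
If it is in locker 1 (prior 1/17): the attendant has 3 equally likely choices, so probability 1/3; weight (1/17)·(1/3) = 1/51.
If it is in locker 2 (prior 5/17): the attendant opened locker 2, so this case is ruled out; weight (5/17)·0 = 0.
If it is in locker 3 (prior 6/17): the attendant has 2 equally likely choices, so probability 1/2; weight (6/17)·(1/2) = 3/17.
If it is in locker 4 (prior 5/17): the attendant has 2 equally likely choices, so probability 1/2; weight (5/17)·(1/2) = 5/34.
The weights sum to 35/102.
So P(the prize voucher in locker 4 | the attendant opened locker 2) = (5/34) / (35/102) = 3/7.

3/7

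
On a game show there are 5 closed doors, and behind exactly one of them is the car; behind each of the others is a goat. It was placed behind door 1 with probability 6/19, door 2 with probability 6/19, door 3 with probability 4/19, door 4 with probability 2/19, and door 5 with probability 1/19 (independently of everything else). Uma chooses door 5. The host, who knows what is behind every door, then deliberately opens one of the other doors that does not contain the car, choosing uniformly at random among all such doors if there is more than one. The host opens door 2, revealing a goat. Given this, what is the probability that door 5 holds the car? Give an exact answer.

Consider each possible location of the car in turn.
If it is behind door 1 (prior 6/19): the host has 3 equally likely choices, so probability 1/3; weight (6/19)·(1/3) = 2/19.
If it is behind door 2 (prior 6/19): the host opened door 2, so this case is ruled out; weight (6/19)·0 = 0.
If it is behind door 3 (prior 4/19): the host has 3 equally likely choices, so probability 1/3; weight (4/19)·(1/3) = 4/57.
If it is behind door 4 (prior 2/19): the host has 3 equally likely choices, so probability 1/3; weight (2/19)·(1/3) = 2/57.
If it is behind door 5 (prior 1/19): the host has 4 equally likely choices, so probability 1/4; weight (1/19)·(1/4) = 1/76.
The weights sum to 17/76.
So P(the car behind door 5 | the host opened door 2) = (1/76) / (17/76) = 1/17.

1/17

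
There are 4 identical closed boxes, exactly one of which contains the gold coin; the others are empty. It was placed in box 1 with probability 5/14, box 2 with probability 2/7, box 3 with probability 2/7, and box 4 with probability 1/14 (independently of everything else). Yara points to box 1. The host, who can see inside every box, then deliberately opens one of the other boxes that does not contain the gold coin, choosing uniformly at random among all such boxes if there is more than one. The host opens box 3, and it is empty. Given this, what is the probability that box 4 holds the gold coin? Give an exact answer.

Consider each possible location of the gold coin in turn.
If it is in box 1 (prior 5/14): the host has 3 equally likely choices, so probability 1/3; weight (5/14)·(1/3) = 5/42.
If it is in box 2 (prior 2/7): the host has 2 equally likely choices, so probability 1/2; weight (2/7)·(1/2) = 1/7.
If it is in box 3 (prior 2/7): the host opened box 3, so this case is ruled out; weight (2/7)·0 = 0.
If it is in box 4 (prior 1/14): the host has 2 equally likely choices, so probability 1/2; weight (1/14)·(1/2) = 1/28.
The weights sum to 25/84.
So P(the gold coin in box 4 | the host opened box 3) = (1/28) / (25/84) = 3/25.

3/25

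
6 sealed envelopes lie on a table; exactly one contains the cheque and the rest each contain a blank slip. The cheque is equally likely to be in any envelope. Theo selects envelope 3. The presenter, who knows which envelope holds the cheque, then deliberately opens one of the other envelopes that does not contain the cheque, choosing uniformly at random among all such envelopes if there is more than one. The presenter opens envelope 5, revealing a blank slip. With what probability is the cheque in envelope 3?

1/6

Consider each possible location of the cheque in turn.
If it is in any of envelopes 1, 2, 4, and 6 (prior 1/6 each): the presenter has 4 equally likely choices, so probability 1/4; weight (1/6)·(1/4) = 1/24 each.
If it is in envelope 3 (prior 1/6): the presenter has 5 equally likely choices, so probability 1/5; weight (1/6)·(1/5) = 1/30.
If it is in envelope 5 (prior 1/6): the presenter opened envelope 5, so this case is ruled out; weight (1/6)·0 = 0.
The weights sum to 1/5.
So P(the cheque in envelope 3 | the presenter opened envelope 5) = (1/30) / (1/5) = 1/6.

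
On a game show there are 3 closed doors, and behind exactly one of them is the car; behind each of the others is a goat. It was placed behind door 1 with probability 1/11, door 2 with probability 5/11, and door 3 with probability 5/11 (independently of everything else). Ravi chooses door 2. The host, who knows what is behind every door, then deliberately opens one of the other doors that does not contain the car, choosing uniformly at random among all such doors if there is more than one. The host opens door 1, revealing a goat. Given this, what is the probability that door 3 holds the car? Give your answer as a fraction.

2/3

Apply Bayes' rule, conditioning on where the car actually is.
If it is behind door 1 (prior 1/11): the host opened door 1, so this case is ruled out; weight (1/11)·0 = 0.
If it is behind door 2 (prior 5/11): the host has 2 equally likely choices, so probability 1/2; weight (5/11)·(1/2) = 5/22.
If it is behind door 3 (prior 5/11): the host has no choice, probability 1; weight (5/11)·1 = 5/11.
The weights sum to 15/22.
So P(the car behind door 3 | the host opened door 1) = (5/11) / (15/22) = 2/3.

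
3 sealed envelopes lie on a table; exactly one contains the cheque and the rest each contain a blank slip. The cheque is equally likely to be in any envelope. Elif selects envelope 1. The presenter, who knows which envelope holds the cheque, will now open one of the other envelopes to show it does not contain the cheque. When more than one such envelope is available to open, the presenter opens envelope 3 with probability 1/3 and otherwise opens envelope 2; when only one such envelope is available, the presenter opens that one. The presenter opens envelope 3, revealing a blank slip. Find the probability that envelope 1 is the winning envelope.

Condition on the true location of the cheque.
If it is in envelope 1 (prior 1/3): envelope 3 is available, opened with probability 1/3; weight (1/3)·(1/3) = 1/9.
If it is in envelope 2 (prior 1/3): only envelope 3 is available, probability 1; weight (1/3)·1 = 1/3.
If it is in envelope 3 (prior 1/3): the presenter opened envelope 3, so this case is ruled out; weight (1/3)·0 = 0.
The weights sum to 4/9.
So P(the cheque in envelope 1 | the presenter opened envelope 3) = (1/9) / (4/9) = 1/4.

1/4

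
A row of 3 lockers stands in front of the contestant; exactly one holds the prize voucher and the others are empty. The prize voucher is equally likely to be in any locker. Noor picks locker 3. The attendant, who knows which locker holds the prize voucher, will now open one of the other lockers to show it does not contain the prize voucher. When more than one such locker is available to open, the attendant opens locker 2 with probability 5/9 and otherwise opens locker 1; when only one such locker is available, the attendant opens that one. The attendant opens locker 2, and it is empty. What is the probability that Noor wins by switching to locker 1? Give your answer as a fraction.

Condition on the true location of the prize voucher.
If it is in locker 1 (prior 1/3): only locker 2 is available, probability 1; weight (1/3)·1 = 1/3.
If it is in locker 2 (prior 1/3): the attendant opened locker 2, so this case is ruled out; weight (1/3)·0 = 0.
If it is in locker 3 (prior 1/3): locker 2 is available, opened with probability 5/9; weight (1/3)·(5/9) = 5/27.
The weights sum to 14/27.
So P(the prize voucher in locker 1 | the attendant opened locker 2) = (1/3) / (14/27) = 9/14.

9/14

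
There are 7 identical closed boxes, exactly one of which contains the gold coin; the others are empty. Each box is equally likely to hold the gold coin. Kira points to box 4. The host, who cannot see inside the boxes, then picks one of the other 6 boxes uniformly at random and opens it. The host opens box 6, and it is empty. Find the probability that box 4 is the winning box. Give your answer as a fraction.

Condition on the true location of the gold coin.
If it is in any of boxes 1, 2, 3, 4, 5, and 7 (prior 1/7 each): the host picks box 6 with probability 1/6 regardless, and it is not the prize; weight (1/7)·(1/6) = 1/42 each.
If it is in box 6 (prior 1/7): the host opened box 6, so this case is ruled out; weight (1/7)·0 = 0.
The weights sum to 1/7.
So P(the gold coin in box 4 | the host opened box 6) = (1/42) / (1/7) = 1/6.

1/6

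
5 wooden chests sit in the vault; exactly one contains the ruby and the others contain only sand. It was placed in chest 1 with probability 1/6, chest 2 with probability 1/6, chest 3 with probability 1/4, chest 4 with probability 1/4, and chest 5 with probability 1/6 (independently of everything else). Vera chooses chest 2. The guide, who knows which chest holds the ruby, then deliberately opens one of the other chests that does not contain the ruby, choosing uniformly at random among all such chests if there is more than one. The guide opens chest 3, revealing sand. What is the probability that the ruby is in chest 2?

Apply Bayes' rule, conditioning on where the ruby actually is.
If it is in either of chests 1 and 5 (prior 1/6 each): the guide has 3 equally likely choices, so probability 1/3; weight (1/6)·(1/3) = 1/18 each.
If it is in chest 2 (prior 1/6): the guide has 4 equally likely choices, so probability 1/4; weight (1/6)·(1/4) = 1/24.
If it is in chest 3 (prior 1/4): the guide opened chest 3, so this case is ruled out; weight (1/4)·0 = 0.
If it is in chest 4 (prior 1/4): the guide has 3 equally likely choices, so probability 1/3; weight (1/4)·(1/3) = 1/12.
The weights sum to 17/72.
So P(the ruby in chest 2 | the guide opened chest 3) = (1/24) / (17/72) = 3/17.

3/17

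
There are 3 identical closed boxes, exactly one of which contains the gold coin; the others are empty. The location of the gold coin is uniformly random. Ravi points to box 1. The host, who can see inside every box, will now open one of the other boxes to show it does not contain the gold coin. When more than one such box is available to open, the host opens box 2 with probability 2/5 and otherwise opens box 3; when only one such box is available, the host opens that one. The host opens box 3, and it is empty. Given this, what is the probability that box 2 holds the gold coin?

5/8

Condition on the true location of the gold coin.
If it is in box 1 (prior 1/3): box 2 is available but not opened, probability 3/5; weight (1/3)·(3/5) = 1/5.
If it is in box 2 (prior 1/3): only box 3 is available, probability 1; weight (1/3)·1 = 1/3.
If it is in box 3 (prior 1/3): the host opened box 3, so this case is ruled out; weight (1/3)·0 = 0.
The weights sum to 8/15.
So P(the gold coin in box 2 | the host opened box 3) = (1/3) / (8/15) = 5/8.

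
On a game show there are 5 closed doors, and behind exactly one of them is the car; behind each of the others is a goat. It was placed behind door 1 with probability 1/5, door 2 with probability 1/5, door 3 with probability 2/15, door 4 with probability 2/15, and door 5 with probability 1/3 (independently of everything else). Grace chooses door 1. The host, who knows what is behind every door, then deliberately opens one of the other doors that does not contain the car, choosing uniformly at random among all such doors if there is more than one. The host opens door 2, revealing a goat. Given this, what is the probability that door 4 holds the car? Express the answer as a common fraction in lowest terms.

8/45

Apply Bayes' rule, conditioning on where the car actually is.
If it is behind door 1 (prior 1/5): the host has 4 equally likely choices, so probability 1/4; weight (1/5)·(1/4) = 1/20.
If it is behind door 2 (prior 1/5): the host opened door 2, so this case is ruled out; weight (1/5)·0 = 0.
If it is behind either of doors 3 and 4 (prior 2/15 each): the host has 3 equally likely choices, so probability 1/3; weight (2/15)·(1/3) = 2/45 each.
If it is behind door 5 (prior 1/3): the host has 3 equally likely choices, so probability 1/3; weight (1/3)·(1/3) = 1/9.
The weights sum to 1/4.
So P(the car behind door 4 | the host opened door 2) = (2/45) / (1/4) = 8/45.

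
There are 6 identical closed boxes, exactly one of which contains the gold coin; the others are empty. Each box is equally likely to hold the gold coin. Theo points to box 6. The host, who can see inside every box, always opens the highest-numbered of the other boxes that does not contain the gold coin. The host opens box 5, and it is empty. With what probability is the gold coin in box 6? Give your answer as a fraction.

Consider each possible location of the gold coin in turn.
If it is in any of boxes 1, 2, 3, 4, and 6 (prior 1/6 each): box 5 is the highest-numbered option available, probability 1; weight (1/6)·1 = 1/6 each.
If it is in box 5 (prior 1/6): the host opened box 5, so this case is ruled out; weight (1/6)·0 = 0.
The weights sum to 5/6.
So P(the gold coin in box 6 | the host opened box 5) = (1/6) / (5/6) = 1/5.

1/5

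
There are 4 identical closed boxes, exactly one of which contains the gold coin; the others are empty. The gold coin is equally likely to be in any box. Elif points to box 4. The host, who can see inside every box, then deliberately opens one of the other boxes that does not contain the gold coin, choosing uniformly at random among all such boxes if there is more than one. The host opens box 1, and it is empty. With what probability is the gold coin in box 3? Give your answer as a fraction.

3/8

Consider each possible location of the gold coin in turn.
If it is in box 1 (prior 1/4): the host opened box 1, so this case is ruled out; weight (1/4)·0 = 0.
If it is in either of boxes 2 and 3 (prior 1/4 each): the host has 2 equally likely choices, so probability 1/2; weight (1/4)·(1/2) = 1/8 each.
If it is in box 4 (prior 1/4): the host has 3 equally likely choices, so probability 1/3; weight (1/4)·(1/3) = 1/12.
The weights sum to 1/3.
So P(the gold coin in box 3 | the host opened box 1) = (1/8) / (1/3) = 3/8.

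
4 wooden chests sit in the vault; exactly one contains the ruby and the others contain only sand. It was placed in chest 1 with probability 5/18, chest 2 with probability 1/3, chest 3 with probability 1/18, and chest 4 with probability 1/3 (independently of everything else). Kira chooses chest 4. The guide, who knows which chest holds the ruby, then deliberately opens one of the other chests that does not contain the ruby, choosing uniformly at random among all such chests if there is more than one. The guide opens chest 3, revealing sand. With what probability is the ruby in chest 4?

Condition on the true location of the ruby.
If it is in chest 1 (prior 5/18): the guide has 2 equally likely choices, so probability 1/2; weight (5/18)·(1/2) = 5/36.
If it is in chest 2 (prior 1/3): the guide has 2 equally likely choices, so probability 1/2; weight (1/3)·(1/2) = 1/6.
If it is in chest 3 (prior 1/18): the guide opened chest 3, so this case is ruled out; weight (1/18)·0 = 0.
If it is in chest 4 (prior 1/3): the guide has 3 equally likely choices, so probability 1/3; weight (1/3)·(1/3) = 1/9.
The weights sum to 5/12.
So P(the ruby in chest 4 | the guide opened chest 3) = (1/9) / (5/12) = 4/15.

4/15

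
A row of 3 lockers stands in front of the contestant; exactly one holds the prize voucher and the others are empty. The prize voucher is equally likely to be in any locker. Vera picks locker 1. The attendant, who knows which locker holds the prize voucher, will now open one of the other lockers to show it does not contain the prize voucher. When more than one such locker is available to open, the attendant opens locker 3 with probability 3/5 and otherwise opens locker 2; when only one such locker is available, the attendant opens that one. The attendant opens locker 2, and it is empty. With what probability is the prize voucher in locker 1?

Consider each possible location of the prize voucher in turn.
If it is in locker 1 (prior 1/3): locker 3 is available but not opened, probability 2/5; weight (1/3)·(2/5) = 2/15.
If it is in locker 2 (prior 1/3): the attendant opened locker 2, so this case is ruled out; weight (1/3)·0 = 0.
If it is in locker 3 (prior 1/3): only locker 2 is available, probability 1; weight (1/3)·1 = 1/3.
The weights sum to 7/15.
So P(the prize voucher in locker 1 | the attendant opened locker 2) = (2/15) / (7/15) = 2/7.

2/7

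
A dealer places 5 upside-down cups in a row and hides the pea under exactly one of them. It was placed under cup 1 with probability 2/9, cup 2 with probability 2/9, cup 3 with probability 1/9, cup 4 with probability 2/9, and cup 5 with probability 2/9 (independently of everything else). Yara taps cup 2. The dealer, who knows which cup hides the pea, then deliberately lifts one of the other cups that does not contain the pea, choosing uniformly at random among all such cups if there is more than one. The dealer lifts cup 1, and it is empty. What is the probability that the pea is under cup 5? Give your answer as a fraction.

Consider each possible location of the pea in turn.
If it is under cup 1 (prior 2/9): the dealer opened cup 1, so this case is ruled out; weight (2/9)·0 = 0.
If it is under cup 2 (prior 2/9): the dealer has 4 equally likely choices, so probability 1/4; weight (2/9)·(1/4) = 1/18.
If it is under cup 3 (prior 1/9): the dealer has 3 equally likely choices, so probability 1/3; weight (1/9)·(1/3) = 1/27.
If it is under either of cups 4 and 5 (prior 2/9 each): the dealer has 3 equally likely choices, so probability 1/3; weight (2/9)·(1/3) = 2/27 each.
The weights sum to 13/54.
So P(the pea under cup 5 | the dealer opened cup 1) = (2/27) / (13/54) = 4/13.

4/13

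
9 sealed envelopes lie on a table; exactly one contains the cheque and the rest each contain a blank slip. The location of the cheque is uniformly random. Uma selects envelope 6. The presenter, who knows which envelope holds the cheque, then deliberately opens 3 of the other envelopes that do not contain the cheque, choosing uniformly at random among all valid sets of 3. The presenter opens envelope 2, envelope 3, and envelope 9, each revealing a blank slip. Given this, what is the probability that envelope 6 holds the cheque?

Consider each possible location of the cheque in turn.
If it is in any of envelopes 1, 4, 5, 7, and 8 (prior 1/9 each): the presenter has 35 equally likely choices, so probability 1/35; weight (1/9)·(1/35) = 1/315 each.
If it is in any of envelopes 2, 3, and 9 (prior 1/9 each): that envelope was opened and seen not to hold the prize — ruled out; weight (1/9)·0 = 0 each.
If it is in envelope 6 (prior 1/9): the presenter has 56 equally likely choices, so probability 1/56; weight (1/9)·(1/56) = 1/504.
The weights sum to 1/56.
So P(the cheque in envelope 6 | the presenter opened envelope 2, envelope 3, and envelope 9) = (1/504) / (1/56) = 1/9.

1/9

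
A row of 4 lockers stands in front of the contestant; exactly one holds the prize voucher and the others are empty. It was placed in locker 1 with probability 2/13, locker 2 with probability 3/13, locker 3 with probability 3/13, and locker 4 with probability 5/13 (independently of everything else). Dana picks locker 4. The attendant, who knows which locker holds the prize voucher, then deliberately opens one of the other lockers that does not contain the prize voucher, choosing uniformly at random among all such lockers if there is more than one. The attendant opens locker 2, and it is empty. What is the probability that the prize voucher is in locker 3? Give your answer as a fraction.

9/25

Consider each possible location of the prize voucher in turn.
If it is in locker 1 (prior 2/13): the attendant has 2 equally likely choices, so probability 1/2; weight (2/13)·(1/2) = 1/13.
If it is in locker 2 (prior 3/13): the attendant opened locker 2, so this case is ruled out; weight (3/13)·0 = 0.
If it is in locker 3 (prior 3/13): the attendant has 2 equally likely choices, so probability 1/2; weight (3/13)·(1/2) = 3/26.
If it is in locker 4 (prior 5/13): the attendant has 3 equally likely choices, so probability 1/3; weight (5/13)·(1/3) = 5/39.
The weights sum to 25/78.
So P(the prize voucher in locker 3 | the attendant opened locker 2) = (3/26) / (25/78) = 9/25.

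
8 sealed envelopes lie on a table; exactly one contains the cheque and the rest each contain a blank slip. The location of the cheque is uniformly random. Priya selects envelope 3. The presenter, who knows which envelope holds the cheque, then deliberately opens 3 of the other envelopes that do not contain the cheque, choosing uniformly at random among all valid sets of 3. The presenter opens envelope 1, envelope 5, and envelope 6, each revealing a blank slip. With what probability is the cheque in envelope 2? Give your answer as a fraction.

7/32

Condition on the true location of the cheque.
If it is in any of envelopes 1, 5, and 6 (prior 1/8 each): that envelope was opened and seen not to hold the prize — ruled out; weight (1/8)·0 = 0 each.
If it is in any of envelopes 2, 4, 7, and 8 (prior 1/8 each): the presenter has 20 equally likely choices, so probability 1/20; weight (1/8)·(1/20) = 1/160 each.
If it is in envelope 3 (prior 1/8): the presenter has 35 equally likely choices, so probability 1/35; weight (1/8)·(1/35) = 1/280.
The weights sum to 1/35.
So P(the cheque in envelope 2 | the presenter opened envelope 1, envelope 5, and envelope 6) = (1/160) / (1/35) = 7/32.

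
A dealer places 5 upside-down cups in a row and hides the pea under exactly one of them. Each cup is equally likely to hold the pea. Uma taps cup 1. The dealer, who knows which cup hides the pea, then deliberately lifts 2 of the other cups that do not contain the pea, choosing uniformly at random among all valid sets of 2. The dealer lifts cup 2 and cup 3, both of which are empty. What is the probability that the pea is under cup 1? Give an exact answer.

1/5

Apply Bayes' rule, conditioning on where the pea actually is.
If it is under cup 1 (prior 1/5): the dealer has 6 equally likely choices, so probability 1/6; weight (1/5)·(1/6) = 1/30.
If it is under either of cups 2 and 3 (prior 1/5 each): that cup was opened and seen not to hold the prize — ruled out; weight (1/5)·0 = 0 each.
If it is under either of cups 4 and 5 (prior 1/5 each): the dealer has 3 equally likely choices, so probability 1/3; weight (1/5)·(1/3) = 1/15 each.
The weights sum to 1/6.
So P(the pea under cup 1 | the dealer opened cup 2 and cup 3) = (1/30) / (1/6) = 1/5.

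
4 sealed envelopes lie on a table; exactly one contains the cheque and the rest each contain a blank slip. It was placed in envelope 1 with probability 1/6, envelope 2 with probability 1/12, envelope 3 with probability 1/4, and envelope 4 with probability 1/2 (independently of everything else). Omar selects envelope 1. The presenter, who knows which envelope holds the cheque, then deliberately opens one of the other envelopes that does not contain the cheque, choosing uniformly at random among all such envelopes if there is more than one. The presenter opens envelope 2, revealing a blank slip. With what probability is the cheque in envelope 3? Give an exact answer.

Condition on the true location of the cheque.
If it is in envelope 1 (prior 1/6): the presenter has 3 equally likely choices, so probability 1/3; weight (1/6)·(1/3) = 1/18.
If it is in envelope 2 (prior 1/12): the presenter opened envelope 2, so this case is ruled out; weight (1/12)·0 = 0.
If it is in envelope 3 (prior 1/4): the presenter has 2 equally likely choices, so probability 1/2; weight (1/4)·(1/2) = 1/8.
If it is in envelope 4 (prior 1/2): the presenter has 2 equally likely choices, so probability 1/2; weight (1/2)·(1/2) = 1/4.
The weights sum to 31/72.
So P(the cheque in envelope 3 | the presenter opened envelope 2) = (1/8) / (31/72) = 9/31.

9/31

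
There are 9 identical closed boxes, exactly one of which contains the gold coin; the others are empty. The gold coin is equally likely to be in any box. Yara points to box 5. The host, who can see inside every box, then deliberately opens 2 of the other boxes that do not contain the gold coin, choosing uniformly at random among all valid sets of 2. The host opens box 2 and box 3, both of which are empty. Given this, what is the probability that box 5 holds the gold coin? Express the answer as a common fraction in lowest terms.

1/9

Consider each possible location of the gold coin in turn.
If it is in any of boxes 1, 4, 6, 7, 8, and 9 (prior 1/9 each): the host has 21 equally likely choices, so probability 1/21; weight (1/9)·(1/21) = 1/189 each.
If it is in either of boxes 2 and 3 (prior 1/9 each): that box was opened and seen not to hold the prize — ruled out; weight (1/9)·0 = 0 each.
If it is in box 5 (prior 1/9): the host has 28 equally likely choices, so probability 1/28; weight (1/9)·(1/28) = 1/252.
The weights sum to 1/28.
So P(the gold coin in box 5 | the host opened box 2 and box 3) = (1/252) / (1/28) = 1/9.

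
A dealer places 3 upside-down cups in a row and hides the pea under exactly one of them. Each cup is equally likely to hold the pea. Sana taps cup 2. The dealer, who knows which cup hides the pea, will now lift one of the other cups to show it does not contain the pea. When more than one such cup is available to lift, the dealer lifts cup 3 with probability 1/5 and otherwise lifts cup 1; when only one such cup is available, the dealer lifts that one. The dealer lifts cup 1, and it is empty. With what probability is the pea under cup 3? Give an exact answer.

5/9

Condition on the true location of the pea.
If it is under cup 1 (prior 1/3): the dealer opened cup 1, so this case is ruled out; weight (1/3)·0 = 0.
If it is under cup 2 (prior 1/3): cup 3 is available but not opened, probability 4/5; weight (1/3)·(4/5) = 4/15.
If it is under cup 3 (prior 1/3): only cup 1 is available, probability 1; weight (1/3)·1 = 1/3.
The weights sum to 3/5.
So P(the pea under cup 3 | the dealer opened cup 1) = (1/3) / (3/5) = 5/9.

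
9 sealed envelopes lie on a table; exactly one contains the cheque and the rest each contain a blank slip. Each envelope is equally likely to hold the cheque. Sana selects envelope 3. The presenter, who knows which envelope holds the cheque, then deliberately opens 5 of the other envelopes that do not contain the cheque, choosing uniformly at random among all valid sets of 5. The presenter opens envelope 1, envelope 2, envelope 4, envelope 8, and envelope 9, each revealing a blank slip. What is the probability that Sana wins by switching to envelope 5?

Apply Bayes' rule, conditioning on where the cheque actually is.
If it is in any of envelopes 1, 2, 4, 8, and 9 (prior 1/9 each): that envelope was opened and seen not to hold the prize — ruled out; weight (1/9)·0 = 0 each.
If it is in envelope 3 (prior 1/9): the presenter has 56 equally likely choices, so probability 1/56; weight (1/9)·(1/56) = 1/504.
If it is in any of envelopes 5, 6, and 7 (prior 1/9 each): the presenter has 21 equally likely choices, so probability 1/21; weight (1/9)·(1/21) = 1/189 each.
The weights sum to 1/56.
So P(the cheque in envelope 5 | the presenter opened envelope 1, envelope 2, envelope 4, envelope 8, and envelope 9) = (1/189) / (1/56) = 8/27.

8/27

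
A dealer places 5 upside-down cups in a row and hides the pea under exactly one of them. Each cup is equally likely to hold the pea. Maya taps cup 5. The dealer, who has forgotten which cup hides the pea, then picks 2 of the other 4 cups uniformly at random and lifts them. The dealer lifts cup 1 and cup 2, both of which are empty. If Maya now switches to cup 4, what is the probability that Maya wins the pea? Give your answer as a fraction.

Because the dealer chose which cups to lift without knowing where the pea is, the choice is independent of the prize location. Learning that none of the 2 opened cups holds the pea simply rules out those 2 locations and leaves the remaining 3 cups still equally likely by symmetry.
So P(the pea under cup 4) = 1/3.

1/3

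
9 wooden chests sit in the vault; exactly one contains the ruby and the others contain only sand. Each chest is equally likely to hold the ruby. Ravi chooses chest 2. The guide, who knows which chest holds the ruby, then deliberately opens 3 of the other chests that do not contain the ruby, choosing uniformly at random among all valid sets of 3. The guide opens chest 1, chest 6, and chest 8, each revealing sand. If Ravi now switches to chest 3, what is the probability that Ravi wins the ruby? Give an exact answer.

Consider each possible location of the ruby in turn.
If it is in any of chests 1, 6, and 8 (prior 1/9 each): that chest was opened and seen not to hold the prize — ruled out; weight (1/9)·0 = 0 each.
If it is in chest 2 (prior 1/9): the guide has 56 equally likely choices, so probability 1/56; weight (1/9)·(1/56) = 1/504.
If it is in any of chests 3, 4, 5, 7, and 9 (prior 1/9 each): the guide has 35 equally likely choices, so probability 1/35; weight (1/9)·(1/35) = 1/315 each.
The weights sum to 1/56.
So P(the ruby in chest 3 | the guide opened chest 1, chest 6, and chest 8) = (1/315) / (1/56) = 8/45.

8/45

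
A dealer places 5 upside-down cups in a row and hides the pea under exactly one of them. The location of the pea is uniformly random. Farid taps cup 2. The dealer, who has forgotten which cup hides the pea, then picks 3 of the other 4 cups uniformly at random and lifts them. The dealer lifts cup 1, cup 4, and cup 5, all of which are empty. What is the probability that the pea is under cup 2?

1/2

Consider each possible location of the pea in turn.
If it is under any of cups 1, 4, and 5 (prior 1/5 each): that cup was opened and seen not to hold the prize — ruled out; weight (1/5)·0 = 0 each.
If it is under either of cups 2 and 3 (prior 1/5 each): the dealer picks exactly this set with probability 1/4 regardless, and none is the prize; weight (1/5)·(1/4) = 1/20 each.
The weights sum to 1/10.
So P(the pea under cup 2 | the dealer opened cup 1, cup 4, and cup 5) = (1/20) / (1/10) = 1/2.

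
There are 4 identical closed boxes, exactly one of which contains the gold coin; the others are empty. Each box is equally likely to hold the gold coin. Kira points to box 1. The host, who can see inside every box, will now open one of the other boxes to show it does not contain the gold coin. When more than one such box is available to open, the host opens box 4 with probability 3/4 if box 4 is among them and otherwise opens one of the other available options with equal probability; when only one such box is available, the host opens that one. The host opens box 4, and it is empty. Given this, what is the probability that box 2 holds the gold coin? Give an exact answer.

Apply Bayes' rule, conditioning on where the gold coin actually is.
If it is in any of boxes 1, 2, and 3 (prior 1/4 each): box 4 is available, opened with probability 3/4; weight (1/4)·(3/4) = 3/16 each.
If it is in box 4 (prior 1/4): the host opened box 4, so this case is ruled out; weight (1/4)·0 = 0.
The weights sum to 9/16.
So P(the gold coin in box 2 | the host opened box 4) = (3/16) / (9/16) = 1/3.

1/3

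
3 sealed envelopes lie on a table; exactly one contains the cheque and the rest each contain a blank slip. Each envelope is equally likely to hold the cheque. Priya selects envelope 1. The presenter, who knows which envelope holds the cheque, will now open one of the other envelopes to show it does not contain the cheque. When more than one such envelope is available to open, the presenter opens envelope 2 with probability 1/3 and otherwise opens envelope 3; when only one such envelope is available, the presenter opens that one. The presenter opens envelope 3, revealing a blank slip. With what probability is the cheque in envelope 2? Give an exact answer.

3/5

Condition on the true location of the cheque.
If it is in envelope 1 (prior 1/3): envelope 2 is available but not opened, probability 2/3; weight (1/3)·(2/3) = 2/9.
If it is in envelope 2 (prior 1/3): only envelope 3 is available, probability 1; weight (1/3)·1 = 1/3.
If it is in envelope 3 (prior 1/3): the presenter opened envelope 3, so this case is ruled out; weight (1/3)·0 = 0.
The weights sum to 5/9.
So P(the cheque in envelope 2 | the presenter opened envelope 3) = (1/3) / (5/9) = 3/5.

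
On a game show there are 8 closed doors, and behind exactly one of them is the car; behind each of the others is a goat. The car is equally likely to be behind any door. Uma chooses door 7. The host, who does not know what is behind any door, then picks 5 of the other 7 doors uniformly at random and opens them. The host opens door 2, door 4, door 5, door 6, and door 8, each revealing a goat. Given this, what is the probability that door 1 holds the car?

1/3

Condition on the true location of the car.
If it is behind any of doors 1, 3, and 7 (prior 1/8 each): the host picks exactly this set with probability 1/21 regardless, and none is the prize; weight (1/8)·(1/21) = 1/168 each.
If it is behind any of doors 2, 4, 5, 6, and 8 (prior 1/8 each): that door was opened and seen not to hold the prize — ruled out; weight (1/8)·0 = 0 each.
The weights sum to 1/56.
So P(the car behind door 1 | the host opened door 2, door 4, door 5, door 6, and door 8) = (1/168) / (1/56) = 1/3.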